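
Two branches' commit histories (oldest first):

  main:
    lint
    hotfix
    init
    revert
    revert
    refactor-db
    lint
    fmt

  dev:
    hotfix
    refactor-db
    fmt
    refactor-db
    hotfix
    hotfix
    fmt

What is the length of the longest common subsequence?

Taking hotfix (main #2, dev #1) → refactor-db (main #6, dev #4) → fmt (main #8, dev #7) gives a common subsequence of length 3. dp[8][7] = 3 confirms this is the maximum.

3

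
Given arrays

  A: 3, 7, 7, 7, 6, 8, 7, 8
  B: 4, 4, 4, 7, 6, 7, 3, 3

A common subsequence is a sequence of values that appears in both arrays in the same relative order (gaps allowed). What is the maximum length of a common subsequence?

3

One common subsequence of length 3: 7 at A[4]=B[4], 6 at A[5]=B[5], 7 at A[7]=B[6]. dp[8][8] = 3 confirms this is the maximum.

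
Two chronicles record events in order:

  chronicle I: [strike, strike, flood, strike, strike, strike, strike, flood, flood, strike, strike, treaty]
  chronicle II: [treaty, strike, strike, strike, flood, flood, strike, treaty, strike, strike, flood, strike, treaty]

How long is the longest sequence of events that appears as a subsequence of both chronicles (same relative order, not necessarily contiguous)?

9

Pick strike [1,3], then strike [2,4], then flood [3,6], then strike [4,7], then strike [6,9], then strike [7,10], then flood [9,11], then strike [11,12], then treaty [12,13]; all 9 events appear in both, in order. Since dp[12][13] = 9, nothing longer is possible.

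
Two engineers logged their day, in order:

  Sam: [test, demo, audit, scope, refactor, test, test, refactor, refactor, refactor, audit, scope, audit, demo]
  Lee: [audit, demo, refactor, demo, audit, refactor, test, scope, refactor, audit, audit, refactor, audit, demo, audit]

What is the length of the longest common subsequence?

8

Taking demo at Sam[2]=Lee[4]; then audit at Sam[3]=Lee[5]; then refactor at Sam[5]=Lee[6]; then test at Sam[6]=Lee[7]; then refactor at Sam[8]=Lee[9]; then refactor at Sam[10]=Lee[12]; then audit at Sam[11]=Lee[13]; then audit at Sam[13]=Lee[15] gives a common subsequence of length 8. The LCS DP gives dp[14][15] = 8, so this is optimal.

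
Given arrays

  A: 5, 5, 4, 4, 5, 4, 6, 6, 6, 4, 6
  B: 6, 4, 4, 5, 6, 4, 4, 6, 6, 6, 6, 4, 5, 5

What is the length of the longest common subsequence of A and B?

8

One common subsequence of length 8: 4 at A[3]=B[2] → 4 at A[4]=B[3] → 5 at A[5]=B[4] → 4 at A[6]=B[7] → 6 at A[7]=B[9] → 6 at A[8]=B[10] → 6 at A[9]=B[11] → 4 at A[10]=B[12]. The LCS DP gives dp[11][14] = 8, so this is optimal.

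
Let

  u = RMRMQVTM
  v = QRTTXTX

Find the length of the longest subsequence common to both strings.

2

Let dp[i][j] be the LCS length of the first i characters of u and the first j characters of v. dp[i][j] = dp[i-1][j-1]+1 when the i-th and j-th characters match, else max(dp[i-1][j], dp[i][j-1]).
    ·  Q  R  T  T  X  T  X
 ·  0  0  0  0  0  0  0  0
 R  0  0  1  1  1  1  1  1
 M  0  0  1  1  1  1  1  1
 R  0  0  1  1  1  1  1  1
 M  0  0  1  1  1  1  1  1
 Q  0  1  1  1  1  1  1  1
 V  0  1  1  1  1  1  1  1
 T  0  1  1  2  2  2  2  2
 M  0  1  1  2  2  2  2  2
dp[8][7] = 2. One LCS (by backtracking along matches): RT.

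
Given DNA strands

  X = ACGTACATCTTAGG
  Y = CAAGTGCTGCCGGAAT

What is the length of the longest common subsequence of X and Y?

Pick A (X #1, Y #3); then G (X #3, Y #4); then T (X #4, Y #5); then C (X #6, Y #7); then T (X #8, Y #8); then C (X #9, Y #11); then G (X #13, Y #12); then G (X #14, Y #13); all 8 bases appear in both, in order. Since dp[14][16] = 8, nothing longer is possible.

8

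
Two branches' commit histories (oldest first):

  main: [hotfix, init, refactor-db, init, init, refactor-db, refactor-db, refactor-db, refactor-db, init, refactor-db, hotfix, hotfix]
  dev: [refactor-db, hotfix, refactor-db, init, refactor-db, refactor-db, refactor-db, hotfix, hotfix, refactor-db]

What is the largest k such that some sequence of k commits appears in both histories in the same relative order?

Taking hotfix (main #1, dev #2), then refactor-db (main #3, dev #3), then init (main #5, dev #4), then refactor-db (main #8, dev #5), then refactor-db (main #9, dev #6), then refactor-db (main #11, dev #7), then hotfix (main #12, dev #8), then hotfix (main #13, dev #9) gives a common subsequence of length 8. The LCS DP gives dp[13][10] = 8, so this is optimal.

8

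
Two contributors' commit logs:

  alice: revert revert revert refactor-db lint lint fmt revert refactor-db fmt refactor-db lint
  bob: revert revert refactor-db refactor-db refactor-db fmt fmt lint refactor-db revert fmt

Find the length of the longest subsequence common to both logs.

6

One common subsequence of length 6: revert [1,1] → revert [2,2] → refactor-db [4,5] → lint [5,8] → revert [8,10] → fmt [10,11], and the DP table's final entry dp[12][11] is also 6, so no common subsequence is longer.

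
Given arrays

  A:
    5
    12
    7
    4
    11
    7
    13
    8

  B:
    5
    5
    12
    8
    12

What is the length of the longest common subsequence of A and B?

3

Pick 5 [1,2], 12 [2,3], 8 [8,4]; all 3 values appear in both, in order, and the DP table's final entry dp[8][5] is also 3, so no common subsequence is longer.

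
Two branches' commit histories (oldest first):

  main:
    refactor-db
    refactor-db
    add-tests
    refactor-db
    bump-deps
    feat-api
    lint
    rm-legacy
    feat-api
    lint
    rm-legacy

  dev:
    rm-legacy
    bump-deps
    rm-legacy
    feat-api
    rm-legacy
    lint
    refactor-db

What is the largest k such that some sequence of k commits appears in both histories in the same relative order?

Taking bump-deps [5,2]; then feat-api [6,4]; then rm-legacy [8,5]; then lint [10,6] gives a common subsequence of length 4. dp[11][7] = 4 confirms this is the maximum.

4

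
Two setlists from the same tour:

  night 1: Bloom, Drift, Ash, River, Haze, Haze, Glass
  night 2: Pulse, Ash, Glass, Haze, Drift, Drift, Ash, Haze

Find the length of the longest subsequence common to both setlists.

Pick Drift [2,6] → Ash [3,7] → Haze [6,8]; all 3 songs appear in both, in order. dp[7][8] = 3 confirms this is the maximum.

3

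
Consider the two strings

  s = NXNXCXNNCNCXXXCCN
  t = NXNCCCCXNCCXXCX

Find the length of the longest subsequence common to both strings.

11

Taking N [1,1]; then X [2,2]; then N [3,3]; then C [5,7]; then X [6,8]; then N [8,9]; then C [9,10]; then C [11,11]; then X [12,12]; then X [13,13]; then X [14,15] gives a common subsequence of length 11, and the DP table's final entry dp[17][15] is also 11, so no common subsequence is longer.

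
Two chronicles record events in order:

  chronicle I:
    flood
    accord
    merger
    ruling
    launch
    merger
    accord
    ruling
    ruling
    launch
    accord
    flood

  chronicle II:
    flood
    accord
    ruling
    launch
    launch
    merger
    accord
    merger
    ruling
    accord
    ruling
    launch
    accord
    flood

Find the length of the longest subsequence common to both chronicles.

Pick flood [1,1], then accord [2,2], then ruling [4,3], then launch [5,5], then merger [6,6], then accord [7,7], then ruling [8,9], then ruling [9,11], then launch [10,12], then accord [11,13], then flood [12,14]; all 11 events appear in both, in order. dp[12][14] = 11 confirms this is the maximum.

11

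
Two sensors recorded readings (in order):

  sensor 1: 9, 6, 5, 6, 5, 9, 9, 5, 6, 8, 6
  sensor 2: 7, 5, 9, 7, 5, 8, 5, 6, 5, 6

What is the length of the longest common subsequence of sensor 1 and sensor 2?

One common subsequence of length 5: 9 (sensor 1 #1, sensor 2 #3); then 5 (sensor 1 #3, sensor 2 #7); then 6 (sensor 1 #4, sensor 2 #8); then 5 (sensor 1 #8, sensor 2 #9); then 6 (sensor 1 #11, sensor 2 #10). Since dp[11][10] = 5, nothing longer is possible.

5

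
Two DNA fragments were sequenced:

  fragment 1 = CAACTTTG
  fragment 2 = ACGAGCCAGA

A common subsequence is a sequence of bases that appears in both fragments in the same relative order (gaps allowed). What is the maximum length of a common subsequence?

4

Match C at fragment 1[1]=fragment 2[2], A at fragment 1[2]=fragment 2[4], A at fragment 1[3]=fragment 2[8], G at fragment 1[8]=fragment 2[9] — 4 bases in the same relative order in both. The LCS DP gives dp[8][10] = 4, so this is optimal.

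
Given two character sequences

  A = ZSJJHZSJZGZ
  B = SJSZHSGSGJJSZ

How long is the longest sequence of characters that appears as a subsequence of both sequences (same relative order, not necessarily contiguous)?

6

Let dp[i][j] be the LCS length of the first i characters of A and the first j characters of B. dp[i][j] = dp[i-1][j-1]+1 when the i-th and j-th characters match, else max(dp[i-1][j], dp[i][j-1]).
    ·  S  J  S  Z  H  S  G  S  G  J  J  S  Z
 ·  0  0  0  0  0  0  0  0  0  0  0  0  0  0
 Z  0  0  0  0  1  1  1  1  1  1  1  1  1  1
 S  0  1  1  1  1  1  2  2  2  2  2  2  2  2
 J  0  1  2  2  2  2  2  2  2  2  3  3  3  3
 J  0  1  2  2  2  2  2  2  2  2  3  4  4  4
 H  0  1  2  2  2  3  3  3  3  3  3  4  4  4
 Z  0  1  2  2  3  3  3  3  3  3  3  4  4  5
 S  0  1  2  3  3  3  4  4  4  4  4  4  5  5
 J  0  1  2  3  3  3  4  4  4  4  5  5  5  5
 Z  0  1  2  3  4  4  4  4  4  4  5  5  5  6
 G  0  1  2  3  4  4  4  5  5  5  5  5  5  6
 Z  0  1  2  3  4  4  4  5  5  5  5  5  5  6
dp[11][13] = 6. One LCS (by backtracking along matches): ZSJJSZ.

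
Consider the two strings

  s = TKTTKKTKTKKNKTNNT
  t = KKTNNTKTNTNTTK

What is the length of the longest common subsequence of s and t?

9

Match K [2,2], T [3,3], T [4,6], K [6,7], T [7,8], T [9,10], N [12,11], T [14,12], T [17,13] — 9 characters in the same relative order in both. Since dp[17][14] = 9, nothing longer is possible.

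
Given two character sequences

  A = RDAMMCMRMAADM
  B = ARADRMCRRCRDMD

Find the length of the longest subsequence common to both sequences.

Pick R (A #1, B #2) → D (A #2, B #4) → M (A #4, B #6) → C (A #6, B #10) → R (A #8, B #11) → M (A #9, B #13) → D (A #12, B #14); all 7 characters appear in both, in order. dp[13][14] = 7 confirms this is the maximum.

7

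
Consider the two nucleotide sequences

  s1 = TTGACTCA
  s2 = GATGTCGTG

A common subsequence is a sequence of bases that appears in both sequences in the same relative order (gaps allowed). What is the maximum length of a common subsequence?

Match T [1,3]; then T [2,5]; then G [3,7]; then T [6,8] — 4 bases in the same relative order in both. The LCS DP gives dp[8][9] = 4, so this is optimal.

4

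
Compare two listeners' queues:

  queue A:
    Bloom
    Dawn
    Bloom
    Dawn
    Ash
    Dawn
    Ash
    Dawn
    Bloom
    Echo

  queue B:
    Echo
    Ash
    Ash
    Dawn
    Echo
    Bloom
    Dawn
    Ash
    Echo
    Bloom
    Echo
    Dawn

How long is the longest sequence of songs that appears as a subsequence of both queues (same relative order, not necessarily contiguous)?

One common subsequence of length 6: Dawn (queue A #2, queue B #4) → Bloom (queue A #3, queue B #6) → Dawn (queue A #4, queue B #7) → Ash (queue A #5, queue B #8) → Bloom (queue A #9, queue B #10) → Echo (queue A #10, queue B #11), and the DP table's final entry dp[10][12] is also 6, so no common subsequence is longer.

6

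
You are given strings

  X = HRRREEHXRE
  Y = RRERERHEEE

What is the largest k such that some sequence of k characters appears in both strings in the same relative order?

Let dp[i][j] be the LCS length of the first i characters of X and the first j characters of Y. dp[i][j] = dp[i-1][j-1]+1 when the i-th and j-th characters match, else max(dp[i-1][j], dp[i][j-1]).
    ·  R  R  E  R  E  R  H  E  E  E
 ·  0  0  0  0  0  0  0  0  0  0  0
 H  0  0  0  0  0  0  0  1  1  1  1
 R  0  1  1  1  1  1  1  1  1  1  1
 R  0  1  2  2  2  2  2  2  2  2  2
 R  0  1  2  2  3  3  3  3  3  3  3
 E  0  1  2  3  3  4  4  4  4  4  4
 E  0  1  2  3  3  4  4  4  5  5  5
 H  0  1  2  3  3  4  4  5  5  5  5
 X  0  1  2  3  3  4  4  5  5  5  5
 R  0  1  2  3  4  4  5  5  5  5  5
 E  0  1  2  3  4  5  5  5  6  6  6
dp[10][10] = 6. One LCS (by backtracking along matches): RRREEE.

6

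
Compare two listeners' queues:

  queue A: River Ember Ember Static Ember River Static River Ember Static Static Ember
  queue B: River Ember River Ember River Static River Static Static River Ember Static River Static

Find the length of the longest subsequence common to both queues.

Pick River [1,1], Ember [2,2], Ember [3,4], Static [4,6], River [6,7], Static [7,9], River [8,10], Ember [9,11], Static [10,12], Static [11,14]; all 10 songs appear in both, in order. dp[12][14] = 10 confirms this is the maximum.

10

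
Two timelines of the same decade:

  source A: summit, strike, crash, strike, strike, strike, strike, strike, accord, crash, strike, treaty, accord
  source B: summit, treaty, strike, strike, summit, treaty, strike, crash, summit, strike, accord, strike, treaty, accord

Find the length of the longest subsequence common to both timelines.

Taking summit [1,1]; then strike [2,3]; then strike [4,4]; then strike [5,7]; then strike [8,10]; then accord [9,11]; then strike [11,12]; then treaty [12,13]; then accord [13,14] gives a common subsequence of length 9, and the DP table's final entry dp[13][14] is also 9, so no common subsequence is longer.

9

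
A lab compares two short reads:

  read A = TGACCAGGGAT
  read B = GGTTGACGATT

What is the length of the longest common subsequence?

7

One common subsequence of length 7: T (read A #1, read B #4); then G (read A #2, read B #5); then A (read A #3, read B #6); then C (read A #5, read B #7); then G (read A #9, read B #8); then A (read A #10, read B #9); then T (read A #11, read B #11). Since dp[11][11] = 7, nothing longer is possible.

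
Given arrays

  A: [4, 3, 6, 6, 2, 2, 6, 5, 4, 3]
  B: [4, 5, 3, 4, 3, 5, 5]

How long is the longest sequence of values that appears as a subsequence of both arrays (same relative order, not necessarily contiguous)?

Pick 4 at A[1]=B[1], then 3 at A[2]=B[3], then 4 at A[9]=B[4], then 3 at A[10]=B[5]; all 4 values appear in both, in order. The LCS DP gives dp[10][7] = 4, so this is optimal.

4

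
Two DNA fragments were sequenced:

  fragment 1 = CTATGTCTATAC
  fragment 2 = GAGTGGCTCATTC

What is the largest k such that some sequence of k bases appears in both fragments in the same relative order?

8

Pick A [3,2], T [4,4], G [5,6], T [6,8], C [7,9], T [8,11], T [10,12], C [12,13]; all 8 bases appear in both, in order, and the DP table's final entry dp[12][13] is also 8, so no common subsequence is longer.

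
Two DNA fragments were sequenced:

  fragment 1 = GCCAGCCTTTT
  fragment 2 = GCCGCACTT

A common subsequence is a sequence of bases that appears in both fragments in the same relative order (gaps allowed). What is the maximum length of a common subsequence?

Let dp[i][j] be the LCS length of the first i bases of fragment 1 and the first j bases of fragment 2. dp[i][j] = dp[i-1][j-1]+1 when the i-th and j-th bases match, else max(dp[i-1][j], dp[i][j-1]).
    ·  G  C  C  G  C  A  C  T  T
 ·  0  0  0  0  0  0  0  0  0  0
 G  0  1  1  1  1  1  1  1  1  1
 C  0  1  2  2  2  2  2  2  2  2
 C  0  1  2  3  3  3  3  3  3  3
 A  0  1  2  3  3  3  4  4  4  4
 G  0  1  2  3  4  4  4  4  4  4
 C  0  1  2  3  4  5  5  5  5  5
 C  0  1  2  3  4  5  5  6  6  6
 T  0  1  2  3  4  5  5  6  7  7
 T  0  1  2  3  4  5  5  6  7  8
 T  0  1  2  3  4  5  5  6  7  8
 T  0  1  2  3  4  5  5  6  7  8
dp[11][9] = 8. One LCS (by backtracking along matches): GCCGCCTT.

8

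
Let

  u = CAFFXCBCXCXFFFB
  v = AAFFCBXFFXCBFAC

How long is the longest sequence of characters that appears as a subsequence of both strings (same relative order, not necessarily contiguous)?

One common subsequence of length 9: A at u[2]=v[2]; then F at u[3]=v[3]; then F at u[4]=v[4]; then C at u[6]=v[5]; then B at u[7]=v[6]; then X at u[11]=v[7]; then F at u[12]=v[8]; then F at u[13]=v[9]; then F at u[14]=v[13]. dp[15][15] = 9 confirms this is the maximum.

9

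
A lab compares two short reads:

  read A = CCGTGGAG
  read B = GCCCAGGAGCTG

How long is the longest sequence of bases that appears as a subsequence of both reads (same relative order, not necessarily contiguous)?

6

Pick C (read A #1, read B #3) → C (read A #2, read B #4) → G (read A #3, read B #6) → G (read A #5, read B #7) → G (read A #6, read B #9) → G (read A #8, read B #12); all 6 bases appear in both, in order. Since dp[8][12] = 6, nothing longer is possible.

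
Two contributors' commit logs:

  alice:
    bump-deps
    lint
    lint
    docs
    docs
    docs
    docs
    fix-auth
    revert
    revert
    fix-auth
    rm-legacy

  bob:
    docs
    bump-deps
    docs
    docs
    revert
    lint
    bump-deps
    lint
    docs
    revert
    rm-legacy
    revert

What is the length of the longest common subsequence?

Match bump-deps (alice #1, bob #2) → lint (alice #2, bob #6) → lint (alice #3, bob #8) → docs (alice #7, bob #9) → revert (alice #9, bob #10) → revert (alice #10, bob #12) — 6 commits in the same relative order in both, and the DP table's final entry dp[12][12] is also 6, so no common subsequence is longer.

6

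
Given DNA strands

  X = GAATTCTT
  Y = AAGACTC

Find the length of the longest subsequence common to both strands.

One common subsequence of length 4: G (X #1, Y #3); then A (X #2, Y #4); then T (X #5, Y #6); then C (X #6, Y #7). dp[8][7] = 4 confirms this is the maximum.

4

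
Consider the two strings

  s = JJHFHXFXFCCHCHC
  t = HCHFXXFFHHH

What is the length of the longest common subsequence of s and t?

Pick H (s #3, t #3); then F (s #4, t #4); then X (s #6, t #6); then F (s #7, t #7); then F (s #9, t #8); then H (s #12, t #10); then H (s #14, t #11); all 7 characters appear in both, in order, and the DP table's final entry dp[15][11] is also 7, so no common subsequence is longer.

7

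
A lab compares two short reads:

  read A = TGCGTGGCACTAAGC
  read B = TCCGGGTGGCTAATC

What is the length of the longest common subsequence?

11

One common subsequence of length 11: T (read A #1, read B #1), G (read A #2, read B #5), G (read A #4, read B #6), T (read A #5, read B #7), G (read A #6, read B #8), G (read A #7, read B #9), C (read A #10, read B #10), T (read A #11, read B #11), A (read A #12, read B #12), A (read A #13, read B #13), C (read A #15, read B #15). The LCS DP gives dp[15][15] = 11, so this is optimal.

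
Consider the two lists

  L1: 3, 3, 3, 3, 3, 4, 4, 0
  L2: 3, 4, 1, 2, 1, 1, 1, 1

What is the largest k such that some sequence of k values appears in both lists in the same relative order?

One common subsequence of length 2: 3 (L1 #5, L2 #1); then 4 (L1 #6, L2 #2). Since dp[8][8] = 2, nothing longer is possible.

2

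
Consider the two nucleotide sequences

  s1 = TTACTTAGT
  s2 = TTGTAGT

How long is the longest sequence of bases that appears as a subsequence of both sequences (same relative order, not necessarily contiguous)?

Pick T [1,1] → T [2,2] → T [6,4] → A [7,5] → G [8,6] → T [9,7]; all 6 bases appear in both, in order, and the DP table's final entry dp[9][7] is also 6, so no common subsequence is longer.

6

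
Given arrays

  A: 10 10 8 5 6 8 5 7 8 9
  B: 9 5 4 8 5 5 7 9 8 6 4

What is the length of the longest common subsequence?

5

Match 8 (A #3, B #4); then 5 (A #4, B #5); then 5 (A #7, B #6); then 7 (A #8, B #7); then 8 (A #9, B #9) — 5 values in the same relative order in both. dp[10][11] = 5 confirms this is the maximum.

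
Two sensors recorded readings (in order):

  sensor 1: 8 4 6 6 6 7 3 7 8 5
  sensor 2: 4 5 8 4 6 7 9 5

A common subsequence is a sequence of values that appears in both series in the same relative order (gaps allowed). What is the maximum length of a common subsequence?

5

One common subsequence of length 5: 8 (sensor 1 #1, sensor 2 #3); then 4 (sensor 1 #2, sensor 2 #4); then 6 (sensor 1 #5, sensor 2 #5); then 7 (sensor 1 #6, sensor 2 #6); then 5 (sensor 1 #10, sensor 2 #8). The LCS DP gives dp[10][8] = 5, so this is optimal.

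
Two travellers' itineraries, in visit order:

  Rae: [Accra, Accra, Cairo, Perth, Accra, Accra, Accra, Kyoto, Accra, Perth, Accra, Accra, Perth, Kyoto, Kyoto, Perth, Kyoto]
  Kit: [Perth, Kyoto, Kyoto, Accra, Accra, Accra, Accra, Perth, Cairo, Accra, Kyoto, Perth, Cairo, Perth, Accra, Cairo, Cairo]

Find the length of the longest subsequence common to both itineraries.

Taking Perth (Rae #4, Kit #1), Accra (Rae #5, Kit #4), Accra (Rae #6, Kit #5), Accra (Rae #7, Kit #6), Accra (Rae #9, Kit #7), Perth (Rae #10, Kit #8), Accra (Rae #11, Kit #10), Perth (Rae #13, Kit #12), Perth (Rae #16, Kit #14) gives a common subsequence of length 9. dp[17][17] = 9 confirms this is the maximum.

9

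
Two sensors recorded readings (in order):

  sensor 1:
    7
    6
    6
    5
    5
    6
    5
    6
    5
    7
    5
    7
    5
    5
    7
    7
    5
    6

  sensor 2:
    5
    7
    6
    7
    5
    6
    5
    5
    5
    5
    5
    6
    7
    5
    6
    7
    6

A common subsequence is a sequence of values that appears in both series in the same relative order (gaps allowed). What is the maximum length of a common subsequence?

Match 7 (sensor 1 #1, sensor 2 #2) → 6 (sensor 1 #2, sensor 2 #3) → 6 (sensor 1 #3, sensor 2 #6) → 5 (sensor 1 #4, sensor 2 #7) → 5 (sensor 1 #5, sensor 2 #8) → 5 (sensor 1 #7, sensor 2 #9) → 5 (sensor 1 #9, sensor 2 #10) → 5 (sensor 1 #11, sensor 2 #11) → 7 (sensor 1 #12, sensor 2 #13) → 5 (sensor 1 #13, sensor 2 #14) → 7 (sensor 1 #16, sensor 2 #16) → 6 (sensor 1 #18, sensor 2 #17) — 12 values in the same relative order in both. Since dp[18][17] = 12, nothing longer is possible.

12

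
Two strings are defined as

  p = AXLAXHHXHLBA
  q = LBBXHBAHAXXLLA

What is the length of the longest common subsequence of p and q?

Match L [3,1]; then X [5,4]; then H [6,5]; then H [7,8]; then X [8,11]; then L [10,13]; then A [12,14] — 7 characters in the same relative order in both. Since dp[12][14] = 7, nothing longer is possible.

7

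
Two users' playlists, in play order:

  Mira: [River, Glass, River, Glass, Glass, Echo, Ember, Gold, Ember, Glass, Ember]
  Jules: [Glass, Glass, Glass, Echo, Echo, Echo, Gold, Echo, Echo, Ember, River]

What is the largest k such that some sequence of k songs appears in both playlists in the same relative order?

6

Pick Glass (Mira #2, Jules #1), Glass (Mira #4, Jules #2), Glass (Mira #5, Jules #3), Echo (Mira #6, Jules #6), Gold (Mira #8, Jules #7), Ember (Mira #9, Jules #10); all 6 songs appear in both, in order, and the DP table's final entry dp[11][11] is also 6, so no common subsequence is longer.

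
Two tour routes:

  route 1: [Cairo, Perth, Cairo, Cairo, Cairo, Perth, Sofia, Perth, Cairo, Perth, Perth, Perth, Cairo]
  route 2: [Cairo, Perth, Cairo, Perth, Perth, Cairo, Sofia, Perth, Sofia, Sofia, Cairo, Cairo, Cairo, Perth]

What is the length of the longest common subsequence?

Taking Cairo (route 1 #1, route 2 #1), Perth (route 1 #2, route 2 #2), Cairo (route 1 #3, route 2 #3), Cairo (route 1 #4, route 2 #6), Perth (route 1 #6, route 2 #8), Sofia (route 1 #7, route 2 #10), Cairo (route 1 #9, route 2 #13), Perth (route 1 #12, route 2 #14) gives a common subsequence of length 8. dp[13][14] = 8 confirms this is the maximum.

8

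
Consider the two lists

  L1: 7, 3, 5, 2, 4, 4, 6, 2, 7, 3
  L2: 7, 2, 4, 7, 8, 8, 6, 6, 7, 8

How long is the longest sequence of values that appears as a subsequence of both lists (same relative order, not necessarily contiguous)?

Let dp[i][j] be the LCS length of the first i values of L1 and the first j values of L2. dp[i][j] = dp[i-1][j-1]+1 when the i-th and j-th values match, else max(dp[i-1][j], dp[i][j-1]).
    ·  7  2  4  7  8  8  6  6  7  8
 ·  0  0  0  0  0  0  0  0  0  0  0
 7  0  1  1  1  1  1  1  1  1  1  1
 3  0  1  1  1  1  1  1  1  1  1  1
 5  0  1  1  1  1  1  1  1  1  1  1
 2  0  1  2  2  2  2  2  2  2  2  2
 4  0  1  2  3  3  3  3  3  3  3  3
 4  0  1  2  3  3  3  3  3  3  3  3
 6  0  1  2  3  3  3  3  4  4  4  4
 2  0  1  2  3  3  3  3  4  4  4  4
 7  0  1  2  3  4  4  4  4  4  5  5
 3  0  1  2  3  4  4  4  4  4  5  5
dp[10][10] = 5. One LCS (by backtracking along matches): 7, 2, 4, 6, 7.

5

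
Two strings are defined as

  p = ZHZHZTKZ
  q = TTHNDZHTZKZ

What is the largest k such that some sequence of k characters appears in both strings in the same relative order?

Let dp[i][j] be the LCS length of the first i characters of p and the first j characters of q. dp[i][j] = dp[i-1][j-1]+1 when the i-th and j-th characters match, else max(dp[i-1][j], dp[i][j-1]).
    ·  T  T  H  N  D  Z  H  T  Z  K  Z
 ·  0  0  0  0  0  0  0  0  0  0  0  0
 Z  0  0  0  0  0  0  1  1  1  1  1  1
 H  0  0  0  1  1  1  1  2  2  2  2  2
 Z  0  0  0  1  1  1  2  2  2  3  3  3
 H  0  0  0  1  1  1  2  3  3  3  3  3
 Z  0  0  0  1  1  1  2  3  3  4  4  4
 T  0  1  1  1  1  1  2  3  4  4  4  4
 K  0  1  1  1  1  1  2  3  4  4  5  5
 Z  0  1  1  1  1  1  2  3  4  5  5  6
dp[8][11] = 6. One LCS (by backtracking along matches): HZHZKZ.

6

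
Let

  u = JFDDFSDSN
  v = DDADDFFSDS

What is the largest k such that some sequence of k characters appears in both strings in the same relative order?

Let dp[i][j] be the LCS length of the first i characters of u and the first j characters of v. dp[i][j] = dp[i-1][j-1]+1 when the i-th and j-th characters match, else max(dp[i-1][j], dp[i][j-1]).
    ·  D  D  A  D  D  F  F  S  D  S
 ·  0  0  0  0  0  0  0  0  0  0  0
 J  0  0  0  0  0  0  0  0  0  0  0
 F  0  0  0  0  0  0  1  1  1  1  1
 D  0  1  1  1  1  1  1  1  1  2  2
 D  0  1  2  2  2  2  2  2  2  2  2
 F  0  1  2  2  2  2  3  3  3  3  3
 S  0  1  2  2  2  2  3  3  4  4  4
 D  0  1  2  2  3  3  3  3  4  5  5
 S  0  1  2  2  3  3  3  3  4  5  6
 N  0  1  2  2  3  3  3  3  4  5  6
dp[9][10] = 6. One LCS (by backtracking along matches): DDFSDS.

6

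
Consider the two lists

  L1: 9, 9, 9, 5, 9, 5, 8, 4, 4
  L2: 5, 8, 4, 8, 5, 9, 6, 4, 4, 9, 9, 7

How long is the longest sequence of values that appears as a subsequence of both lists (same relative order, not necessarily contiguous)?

Taking 5 (L1 #4, L2 #5), then 9 (L1 #5, L2 #6), then 4 (L1 #8, L2 #8), then 4 (L1 #9, L2 #9) gives a common subsequence of length 4. Since dp[9][12] = 4, nothing longer is possible.

4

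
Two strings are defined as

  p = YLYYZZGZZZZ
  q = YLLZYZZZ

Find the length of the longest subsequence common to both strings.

6

Match Y at p[1]=q[1] → L at p[2]=q[3] → Y at p[4]=q[5] → Z at p[9]=q[6] → Z at p[10]=q[7] → Z at p[11]=q[8] — 6 characters in the same relative order in both. dp[11][8] = 6 confirms this is the maximum.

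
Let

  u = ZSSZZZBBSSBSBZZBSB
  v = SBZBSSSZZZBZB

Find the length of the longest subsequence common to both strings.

Pick S (u #2, v #1); then Z (u #6, v #3); then B (u #8, v #4); then S (u #9, v #5); then S (u #10, v #6); then S (u #12, v #7); then Z (u #14, v #9); then Z (u #15, v #10); then B (u #16, v #11); then B (u #18, v #13); all 10 characters appear in both, in order. The LCS DP gives dp[18][13] = 10, so this is optimal.

10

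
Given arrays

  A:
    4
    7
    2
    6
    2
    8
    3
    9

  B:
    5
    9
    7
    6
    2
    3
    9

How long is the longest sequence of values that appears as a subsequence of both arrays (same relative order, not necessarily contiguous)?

5

Let dp[i][j] be the LCS length of the first i values of A and the first j values of B. dp[i][j] = dp[i-1][j-1]+1 when the i-th and j-th values match, else max(dp[i-1][j], dp[i][j-1]).
    ·  5  9  7  6  2  3  9
 ·  0  0  0  0  0  0  0  0
 4  0  0  0  0  0  0  0  0
 7  0  0  0  1  1  1  1  1
 2  0  0  0  1  1  2  2  2
 6  0  0  0  1  2  2  2  2
 2  0  0  0  1  2  3  3  3
 8  0  0  0  1  2  3  3  3
 3  0  0  0  1  2  3  4  4
 9  0  0  1  1  2  3  4  5
dp[8][7] = 5. One LCS (by backtracking along matches): 7, 6, 2, 3, 9.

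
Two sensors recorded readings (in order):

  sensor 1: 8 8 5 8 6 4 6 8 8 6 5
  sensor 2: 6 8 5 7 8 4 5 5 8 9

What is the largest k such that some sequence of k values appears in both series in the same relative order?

One common subsequence of length 5: 8 (sensor 1 #2, sensor 2 #2), then 5 (sensor 1 #3, sensor 2 #3), then 8 (sensor 1 #4, sensor 2 #5), then 4 (sensor 1 #6, sensor 2 #6), then 8 (sensor 1 #8, sensor 2 #9). Since dp[11][10] = 5, nothing longer is possible.

5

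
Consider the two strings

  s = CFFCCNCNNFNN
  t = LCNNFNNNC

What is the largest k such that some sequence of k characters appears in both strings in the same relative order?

6

Pick C at s[5]=t[2] → N at s[6]=t[3] → N at s[8]=t[4] → N at s[9]=t[6] → N at s[11]=t[7] → N at s[12]=t[8]; all 6 characters appear in both, in order. dp[12][9] = 6 confirms this is the maximum.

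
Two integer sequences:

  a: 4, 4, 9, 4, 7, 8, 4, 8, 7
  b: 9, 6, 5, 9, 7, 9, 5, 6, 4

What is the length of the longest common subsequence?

Pick 9 (a #3, b #4), then 7 (a #5, b #5), then 4 (a #7, b #9); all 3 values appear in both, in order. dp[9][9] = 3 confirms this is the maximum.

3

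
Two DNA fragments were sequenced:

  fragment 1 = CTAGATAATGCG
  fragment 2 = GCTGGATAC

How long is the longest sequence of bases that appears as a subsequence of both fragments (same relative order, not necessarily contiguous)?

Let dp[i][j] be the LCS length of the first i bases of fragment 1 and the first j bases of fragment 2. dp[i][j] = dp[i-1][j-1]+1 when the i-th and j-th bases match, else max(dp[i-1][j], dp[i][j-1]).
    ·  G  C  T  G  G  A  T  A  C
 ·  0  0  0  0  0  0  0  0  0  0
 C  0  0  1  1  1  1  1  1  1  1
 T  0  0  1  2  2  2  2  2  2  2
 A  0  0  1  2  2  2  3  3  3  3
 G  0  1  1  2  3  3  3  3  3  3
 A  0  1  1  2  3  3  4  4  4  4
 T  0  1  1  2  3  3  4  5  5  5
 A  0  1  1  2  3  3  4  5  6  6
 A  0  1  1  2  3  3  4  5  6  6
 T  0  1  1  2  3  3  4  5  6  6
 G  0  1  1  2  3  4  4  5  6  6
 C  0  1  2  2  3  4  4  5  6  7
 G  0  1  2  2  3  4  4  5  6  7
dp[12][9] = 7. One LCS (by backtracking along matches): CTGATAC.

7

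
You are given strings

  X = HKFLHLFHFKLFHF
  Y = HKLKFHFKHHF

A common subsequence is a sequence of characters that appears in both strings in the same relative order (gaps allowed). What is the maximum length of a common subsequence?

One common subsequence of length 9: H (X #1, Y #1) → K (X #2, Y #2) → L (X #4, Y #3) → F (X #7, Y #5) → H (X #8, Y #6) → F (X #9, Y #7) → K (X #10, Y #8) → H (X #13, Y #10) → F (X #14, Y #11). The LCS DP gives dp[14][11] = 9, so this is optimal.

9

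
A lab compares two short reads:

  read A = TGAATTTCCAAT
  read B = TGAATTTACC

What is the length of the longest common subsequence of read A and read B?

9

One common subsequence of length 9: T (read A #1, read B #1), then G (read A #2, read B #2), then A (read A #3, read B #3), then A (read A #4, read B #4), then T (read A #5, read B #5), then T (read A #6, read B #6), then T (read A #7, read B #7), then C (read A #8, read B #9), then C (read A #9, read B #10). The LCS DP gives dp[12][10] = 9, so this is optimal.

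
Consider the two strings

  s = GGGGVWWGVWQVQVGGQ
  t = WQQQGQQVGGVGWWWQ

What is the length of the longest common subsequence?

8

Pick G (s #1, t #5), G (s #2, t #9), G (s #3, t #10), G (s #4, t #12), W (s #6, t #13), W (s #7, t #14), W (s #10, t #15), Q (s #17, t #16); all 8 characters appear in both, in order. dp[17][16] = 8 confirms this is the maximum.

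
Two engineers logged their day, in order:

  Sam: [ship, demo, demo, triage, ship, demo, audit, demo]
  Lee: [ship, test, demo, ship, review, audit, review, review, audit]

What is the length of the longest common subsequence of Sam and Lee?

Match ship at Sam[1]=Lee[1], demo at Sam[3]=Lee[3], ship at Sam[5]=Lee[4], audit at Sam[7]=Lee[9] — 4 tasks in the same relative order in both, and the DP table's final entry dp[8][9] is also 4, so no common subsequence is longer.

4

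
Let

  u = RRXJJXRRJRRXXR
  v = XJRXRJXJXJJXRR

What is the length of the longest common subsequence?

One common subsequence of length 8: R at u[1]=v[3], R at u[2]=v[5], X at u[3]=v[9], J at u[4]=v[10], J at u[5]=v[11], X at u[6]=v[12], R at u[11]=v[13], R at u[14]=v[14], and the DP table's final entry dp[14][14] is also 8, so no common subsequence is longer.

8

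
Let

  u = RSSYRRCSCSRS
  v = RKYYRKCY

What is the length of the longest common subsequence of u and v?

4

Let dp[i][j] be the LCS length of the first i characters of u and the first j characters of v. dp[i][j] = dp[i-1][j-1]+1 when the i-th and j-th characters match, else max(dp[i-1][j], dp[i][j-1]).
    ·  R  K  Y  Y  R  K  C  Y
 ·  0  0  0  0  0  0  0  0  0
 R  0  1  1  1  1  1  1  1  1
 S  0  1  1  1  1  1  1  1  1
 S  0  1  1  1  1  1  1  1  1
 Y  0  1  1  2  2  2  2  2  2
 R  0  1  1  2  2  3  3  3  3
 R  0  1  1  2  2  3  3  3  3
 C  0  1  1  2  2  3  3  4  4
 S  0  1  1  2  2  3  3  4  4
 C  0  1  1  2  2  3  3  4  4
 S  0  1  1  2  2  3  3  4  4
 R  0  1  1  2  2  3  3  4  4
 S  0  1  1  2  2  3  3  4  4
dp[12][8] = 4. One LCS (by backtracking along matches): RYRC.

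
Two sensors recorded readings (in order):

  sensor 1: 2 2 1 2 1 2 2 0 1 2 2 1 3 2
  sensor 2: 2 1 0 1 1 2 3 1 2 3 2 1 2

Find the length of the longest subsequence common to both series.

9

One common subsequence of length 9: 2 [1,1], 1 [3,4], 1 [5,5], 2 [6,6], 1 [9,8], 2 [10,9], 2 [11,11], 1 [12,12], 2 [14,13]. The LCS DP gives dp[14][13] = 9, so this is optimal.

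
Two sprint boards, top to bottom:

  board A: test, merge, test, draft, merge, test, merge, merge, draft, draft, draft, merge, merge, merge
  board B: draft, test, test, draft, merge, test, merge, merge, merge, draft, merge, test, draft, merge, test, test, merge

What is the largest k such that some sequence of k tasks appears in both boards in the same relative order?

11

One common subsequence of length 11: test at board A[1]=board B[2], then test at board A[3]=board B[3], then draft at board A[4]=board B[4], then merge at board A[5]=board B[5], then test at board A[6]=board B[6], then merge at board A[7]=board B[8], then merge at board A[8]=board B[9], then draft at board A[9]=board B[10], then draft at board A[11]=board B[13], then merge at board A[12]=board B[14], then merge at board A[14]=board B[17], and the DP table's final entry dp[14][17] is also 11, so no common subsequence is longer.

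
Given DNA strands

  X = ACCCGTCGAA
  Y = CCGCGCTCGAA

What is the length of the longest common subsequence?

9

One common subsequence of length 9: C (X #2, Y #1), then C (X #3, Y #2), then C (X #4, Y #4), then G (X #5, Y #5), then T (X #6, Y #7), then C (X #7, Y #8), then G (X #8, Y #9), then A (X #9, Y #10), then A (X #10, Y #11). Since dp[10][11] = 9, nothing longer is possible.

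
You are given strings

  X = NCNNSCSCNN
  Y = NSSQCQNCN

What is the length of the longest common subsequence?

Let dp[i][j] be the LCS length of the first i characters of X and the first j characters of Y. dp[i][j] = dp[i-1][j-1]+1 when the i-th and j-th characters match, else max(dp[i-1][j], dp[i][j-1]).
    ·  N  S  S  Q  C  Q  N  C  N
 ·  0  0  0  0  0  0  0  0  0  0
 N  0  1  1  1  1  1  1  1  1  1
 C  0  1  1  1  1  2  2  2  2  2
 N  0  1  1  1  1  2  2  3  3  3
 N  0  1  1  1  1  2  2  3  3  4
 S  0  1  2  2  2  2  2  3  3  4
 C  0  1  2  2  2  3  3  3  4  4
 S  0  1  2  3  3  3  3  3  4  4
 C  0  1  2  3  3  4  4  4  4  4
 N  0  1  2  3  3  4  4  5  5  5
 N  0  1  2  3  3  4  4  5  5  6
dp[10][9] = 6. One LCS (by backtracking along matches): NSSCNN.

6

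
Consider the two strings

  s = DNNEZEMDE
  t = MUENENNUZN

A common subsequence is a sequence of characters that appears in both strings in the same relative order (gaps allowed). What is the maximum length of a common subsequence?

One common subsequence of length 3: N [2,6], N [3,7], Z [5,9], and the DP table's final entry dp[9][10] is also 3, so no common subsequence is longer.

3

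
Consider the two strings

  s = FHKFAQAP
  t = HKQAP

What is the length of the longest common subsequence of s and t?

Taking H (s #2, t #1) → K (s #3, t #2) → Q (s #6, t #3) → A (s #7, t #4) → P (s #8, t #5) gives a common subsequence of length 5. The LCS DP gives dp[8][5] = 5, so this is optimal.

5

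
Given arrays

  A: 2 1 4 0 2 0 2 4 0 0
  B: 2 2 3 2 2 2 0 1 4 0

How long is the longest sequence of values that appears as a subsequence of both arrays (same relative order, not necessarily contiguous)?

Let dp[i][j] be the LCS length of the first i values of A and the first j values of B. dp[i][j] = dp[i-1][j-1]+1 when the i-th and j-th values match, else max(dp[i-1][j], dp[i][j-1]).
    ·  2  2  3  2  2  2  0  1  4  0
 ·  0  0  0  0  0  0  0  0  0  0  0
 2  0  1  1  1  1  1  1  1  1  1  1
 1  0  1  1  1  1  1  1  1  2  2  2
 4  0  1  1  1  1  1  1  1  2  3  3
 0  0  1  1  1  1  1  1  2  2  3  4
 2  0  1  2  2  2  2  2  2  2  3  4
 0  0  1  2  2  2  2  2  3  3  3  4
 2  0  1  2  2  3  3  3  3  3  3  4
 4  0  1  2  2  3  3  3  3  3  4  4
 0  0  1  2  2  3  3  3  4  4  4  5
 0  0  1  2  2  3  3  3  4  4  4  5
dp[10][10] = 5. One LCS (by backtracking along matches): 2, 2, 0, 4, 0.

5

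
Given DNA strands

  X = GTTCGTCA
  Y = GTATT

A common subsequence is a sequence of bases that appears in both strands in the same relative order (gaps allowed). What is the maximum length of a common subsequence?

4

Pick G at X[1]=Y[1], T at X[2]=Y[2], T at X[3]=Y[4], T at X[6]=Y[5]; all 4 bases appear in both, in order. Since dp[8][5] = 4, nothing longer is possible.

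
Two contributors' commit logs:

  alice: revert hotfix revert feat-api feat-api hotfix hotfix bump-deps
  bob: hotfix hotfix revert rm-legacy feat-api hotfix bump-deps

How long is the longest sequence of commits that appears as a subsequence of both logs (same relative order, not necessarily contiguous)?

5

Pick hotfix at alice[2]=bob[2]; then revert at alice[3]=bob[3]; then feat-api at alice[5]=bob[5]; then hotfix at alice[7]=bob[6]; then bump-deps at alice[8]=bob[7]; all 5 commits appear in both, in order, and the DP table's final entry dp[8][7] is also 5, so no common subsequence is longer.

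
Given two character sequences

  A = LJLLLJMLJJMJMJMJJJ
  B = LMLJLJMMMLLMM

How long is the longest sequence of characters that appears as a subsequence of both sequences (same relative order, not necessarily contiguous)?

One common subsequence of length 8: L [1,3], J [2,4], L [5,5], J [6,6], M [7,9], L [8,11], M [13,12], M [15,13]. The LCS DP gives dp[18][13] = 8, so this is optimal.

8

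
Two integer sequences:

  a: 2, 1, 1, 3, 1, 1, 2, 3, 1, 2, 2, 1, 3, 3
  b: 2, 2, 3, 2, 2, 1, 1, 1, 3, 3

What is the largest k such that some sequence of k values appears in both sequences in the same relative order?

8

Taking 2 (a #1, b #1); then 2 (a #7, b #2); then 3 (a #8, b #3); then 2 (a #10, b #4); then 2 (a #11, b #5); then 1 (a #12, b #8); then 3 (a #13, b #9); then 3 (a #14, b #10) gives a common subsequence of length 8. Since dp[14][10] = 8, nothing longer is possible.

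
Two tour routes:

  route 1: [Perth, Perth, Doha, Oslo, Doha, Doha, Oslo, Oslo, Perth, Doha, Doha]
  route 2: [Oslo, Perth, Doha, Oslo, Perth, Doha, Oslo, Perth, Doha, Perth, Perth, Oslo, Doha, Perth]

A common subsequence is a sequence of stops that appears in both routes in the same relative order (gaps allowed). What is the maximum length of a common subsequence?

8

Match Perth [2,2], then Doha [3,3], then Oslo [4,4], then Doha [6,6], then Oslo [8,7], then Perth [9,8], then Doha [10,9], then Doha [11,13] — 8 stops in the same relative order in both. Since dp[11][14] = 8, nothing longer is possible.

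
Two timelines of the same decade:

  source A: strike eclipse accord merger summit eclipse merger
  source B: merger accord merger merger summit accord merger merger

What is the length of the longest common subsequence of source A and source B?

4

Pick accord at source A[3]=source B[2]; then merger at source A[4]=source B[4]; then summit at source A[5]=source B[5]; then merger at source A[7]=source B[8]; all 4 events appear in both, in order. The LCS DP gives dp[7][8] = 4, so this is optimal.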